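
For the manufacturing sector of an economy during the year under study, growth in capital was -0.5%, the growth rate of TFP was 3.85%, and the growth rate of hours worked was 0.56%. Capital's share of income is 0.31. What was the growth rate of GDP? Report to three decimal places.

4.081%

Labor's share = 1 − 0.31 = 0.69.
Capital: 0.31 × (-0.5) = -0.155 pp.
Hours worked: 0.69 × 0.56 = 0.3864 pp.
Output growth = 3.85 + 0.2314 = 4.0814%.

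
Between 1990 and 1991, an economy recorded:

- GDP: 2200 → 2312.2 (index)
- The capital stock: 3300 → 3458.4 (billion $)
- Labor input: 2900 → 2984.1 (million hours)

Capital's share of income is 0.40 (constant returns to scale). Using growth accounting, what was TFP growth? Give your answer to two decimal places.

GDP growth = (2312.2 − 2200) / 2200 = 5.1%.
The capital stock growth = (3458.4 − 3300) / 3300 = 4.8%.
Labor input growth = (2984.1 − 2900) / 2900 = 2.9%.
Labor's share = 1 − 0.4 = 0.6.
The capital stock: 0.4 × 4.8 = 1.92 pp.
Labor input: 0.6 × 2.9 = 1.74 pp.
TFP growth = 5.1 − 3.66 = 1.44%.

1.44%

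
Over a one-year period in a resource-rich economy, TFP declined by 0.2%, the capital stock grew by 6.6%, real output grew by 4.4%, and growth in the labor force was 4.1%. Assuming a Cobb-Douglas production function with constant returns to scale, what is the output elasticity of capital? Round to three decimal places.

gY = gA + α·gK + (1−α)·gL, so gY − gA − gL = α(gK − gL).
4.4 + 0.2 − 4.1 = α × (6.6 − 4.1).
0.5 = 2.5 α, so α = 0.2.

α = 0.200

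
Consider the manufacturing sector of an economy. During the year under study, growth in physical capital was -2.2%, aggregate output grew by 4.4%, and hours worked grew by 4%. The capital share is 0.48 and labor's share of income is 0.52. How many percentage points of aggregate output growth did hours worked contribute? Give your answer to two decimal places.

Labor's share = 1 − 0.48 = 0.52.
Contribution = share × growth = 0.52 × 4 = 2.08 pp.

2.08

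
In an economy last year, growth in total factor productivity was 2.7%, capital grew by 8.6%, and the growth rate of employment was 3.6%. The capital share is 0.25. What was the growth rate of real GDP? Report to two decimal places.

Labor's share = 1 − 0.25 = 0.75.
Capital: 0.25 × 8.6 = 2.15 pp.
Employment: 0.75 × 3.6 = 2.7 pp.
Output growth = 2.7 + 4.85 = 7.55%.

Real GDP growth was 7.55%.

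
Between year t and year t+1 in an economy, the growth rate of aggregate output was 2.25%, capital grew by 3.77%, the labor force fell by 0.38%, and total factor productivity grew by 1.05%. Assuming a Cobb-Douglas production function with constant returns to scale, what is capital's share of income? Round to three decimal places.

α = 0.381

gY = gA + α·gK + (1−α)·gL, so gY − gA − gL = α(gK − gL).
2.25 − 1.05 + 0.38 = α × (3.77 − (-0.38)).
1.58 = 4.15 α, so α = 0.38072.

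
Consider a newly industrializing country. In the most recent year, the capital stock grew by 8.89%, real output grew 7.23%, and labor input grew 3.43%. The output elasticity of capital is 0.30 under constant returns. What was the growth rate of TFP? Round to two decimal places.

Labor's share = 1 − 0.3 = 0.7.
The capital stock: 0.3 × 8.89 = 2.667 pp.
Labor input: 0.7 × 3.43 = 2.401 pp.
TFP growth = 7.23 − 5.068 = 2.162%.

2.16%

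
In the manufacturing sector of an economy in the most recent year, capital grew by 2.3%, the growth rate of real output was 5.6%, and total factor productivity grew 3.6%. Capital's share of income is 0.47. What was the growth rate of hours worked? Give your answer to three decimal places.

Labor's share = 1 − 0.47 = 0.53.
gY = gA + 0.47×2.3 + 0.53×g.
0.53×g = 5.6 − 3.6 − 1.081 = 0.919.
g = 0.919 / 0.53 = 1.73396%.

1.734%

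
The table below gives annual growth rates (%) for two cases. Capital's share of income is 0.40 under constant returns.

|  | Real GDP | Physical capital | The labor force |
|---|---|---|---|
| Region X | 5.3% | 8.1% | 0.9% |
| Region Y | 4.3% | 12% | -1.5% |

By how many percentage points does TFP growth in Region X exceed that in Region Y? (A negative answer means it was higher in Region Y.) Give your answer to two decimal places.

Labor's share = 1 − 0.4 = 0.6.
Region X: TFP = 5.3 − 3.24 − 0.54 = 1.52%.
Region Y: TFP = 4.3 − 4.8 + 0.9 = 0.4%.
Difference = 1.52 − (0.4) = 1.12 pp.

1.12 percentage points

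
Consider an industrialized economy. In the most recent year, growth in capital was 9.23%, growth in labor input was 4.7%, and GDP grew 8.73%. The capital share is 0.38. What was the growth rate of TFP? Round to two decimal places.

Labor's share = 1 − 0.38 = 0.62.
Capital: 0.38 × 9.23 = 3.5074 pp.
Labor input: 0.62 × 4.7 = 2.914 pp.
TFP growth = 8.73 − 6.4214 = 2.3086%.

2.31%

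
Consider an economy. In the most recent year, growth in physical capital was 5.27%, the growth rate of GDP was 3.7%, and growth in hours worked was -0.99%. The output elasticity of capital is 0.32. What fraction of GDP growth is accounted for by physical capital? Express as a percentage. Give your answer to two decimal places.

Physical capital contributed 0.32 × 5.27 = 1.6864 pp.
Share of growth = 1.6864 / 3.7 × 100 = 45.5784%.

45.58%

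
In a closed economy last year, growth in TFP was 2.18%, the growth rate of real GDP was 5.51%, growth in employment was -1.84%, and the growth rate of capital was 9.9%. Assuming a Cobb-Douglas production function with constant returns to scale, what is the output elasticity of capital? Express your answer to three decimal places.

gY = gA + α·gK + (1−α)·gL, so gY − gA − gL = α(gK − gL).
5.51 − 2.18 + 1.84 = α × (9.9 − (-1.84)).
5.17 = 11.74 α, so α = 0.44037.

0.440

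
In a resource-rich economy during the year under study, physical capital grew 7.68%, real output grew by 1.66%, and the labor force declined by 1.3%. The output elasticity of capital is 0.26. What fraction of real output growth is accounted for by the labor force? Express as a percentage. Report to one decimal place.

Labor's share = 1 − 0.26 = 0.74.
The labor force contributed 0.74 × (-1.3) = -0.962 pp.
Share of growth = -0.962 / 1.66 × 100 = -57.952%.

The labor force accounted for -58.0% of growth.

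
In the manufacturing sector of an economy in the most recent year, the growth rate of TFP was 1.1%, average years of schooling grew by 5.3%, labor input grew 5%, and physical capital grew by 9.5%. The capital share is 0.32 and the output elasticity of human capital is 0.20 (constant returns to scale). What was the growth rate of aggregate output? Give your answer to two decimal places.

Labor's share = 1 − 0.32 − 0.2 = 0.48.
Physical capital: 0.32 × 9.5 = 3.04 pp.
Average years of schooling: 0.2 × 5.3 = 1.06 pp.
Labor input: 0.48 × 5 = 2.4 pp.
Output growth = 1.1 + 6.5 = 7.6%.

7.60%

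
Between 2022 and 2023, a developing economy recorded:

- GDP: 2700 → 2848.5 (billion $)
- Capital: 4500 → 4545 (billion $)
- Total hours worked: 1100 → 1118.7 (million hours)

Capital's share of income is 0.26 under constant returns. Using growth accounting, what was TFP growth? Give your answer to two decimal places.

GDP growth = (2848.5 − 2700) / 2700 = 5.5%.
Capital growth = (4545 − 4500) / 4500 = 1%.
Total hours worked growth = (1118.7 − 1100) / 1100 = 1.7%.
Labor's share = 1 − 0.26 = 0.74.
Capital: 0.26 × 1 = 0.26 pp.
Total hours worked: 0.74 × 1.7 = 1.258 pp.
TFP growth = 5.5 − 1.518 = 3.982%.

3.98%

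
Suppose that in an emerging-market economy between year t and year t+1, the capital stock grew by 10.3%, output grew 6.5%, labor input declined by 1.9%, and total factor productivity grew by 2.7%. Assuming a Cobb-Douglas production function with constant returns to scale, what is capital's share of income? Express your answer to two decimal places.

0.47

gY = gA + α·gK + (1−α)·gL, so gY − gA − gL = α(gK − gL).
6.5 − 2.7 + 1.9 = α × (10.3 − (-1.9)).
5.7 = 12.2 α, so α = 0.4672.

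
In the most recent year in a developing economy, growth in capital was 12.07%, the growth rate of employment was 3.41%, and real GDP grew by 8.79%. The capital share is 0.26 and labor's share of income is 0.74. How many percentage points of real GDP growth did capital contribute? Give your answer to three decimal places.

Contribution = share × growth = 0.26 × 12.07 = 3.1382 pp.

3.138 pp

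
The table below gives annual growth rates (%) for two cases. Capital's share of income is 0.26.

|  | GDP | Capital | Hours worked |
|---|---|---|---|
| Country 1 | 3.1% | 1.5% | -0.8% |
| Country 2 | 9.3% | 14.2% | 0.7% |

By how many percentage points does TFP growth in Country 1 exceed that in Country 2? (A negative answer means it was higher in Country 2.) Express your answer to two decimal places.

-1.79 percentage points

Labor's share = 1 − 0.26 = 0.74.
Country 1: TFP = 3.1 − 0.39 + 0.592 = 3.302%.
Country 2: TFP = 9.3 − 3.692 − 0.518 = 5.09%.
Difference = 3.302 − (5.09) = -1.788 pp.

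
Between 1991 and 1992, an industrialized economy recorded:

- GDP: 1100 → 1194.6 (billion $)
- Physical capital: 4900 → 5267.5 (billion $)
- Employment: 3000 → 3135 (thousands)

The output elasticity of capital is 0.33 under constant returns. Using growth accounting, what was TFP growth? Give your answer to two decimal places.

GDP growth = (1194.6 − 1100) / 1100 = 8.6%.
Physical capital growth = (5267.5 − 4900) / 4900 = 7.5%.
Employment growth = (3135 − 3000) / 3000 = 4.5%.
Labor's share = 1 − 0.33 = 0.67.
Physical capital: 0.33 × 7.5 = 2.475 pp.
Employment: 0.67 × 4.5 = 3.015 pp.
TFP growth = 8.6 − 5.49 = 3.11%.

3.11%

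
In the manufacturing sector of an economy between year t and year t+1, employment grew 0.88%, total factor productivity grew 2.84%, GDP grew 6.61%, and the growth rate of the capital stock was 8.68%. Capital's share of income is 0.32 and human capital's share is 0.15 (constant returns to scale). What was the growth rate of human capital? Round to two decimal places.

Labor's share = 1 − 0.32 − 0.15 = 0.53.
gY = gA + 0.32×8.68 + 0.53×0.88 + 0.15×g.
0.15×g = 6.61 − 2.84 − 3.244 = 0.526.
g = 0.526 / 0.15 = 3.5067%.

3.51%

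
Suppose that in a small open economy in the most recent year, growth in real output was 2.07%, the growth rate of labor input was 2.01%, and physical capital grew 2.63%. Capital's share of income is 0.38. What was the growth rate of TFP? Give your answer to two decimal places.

-0.18%

Labor's share = 1 − 0.38 = 0.62.
Physical capital: 0.38 × 2.63 = 0.9994 pp.
Labor input: 0.62 × 2.01 = 1.2462 pp.
TFP growth = 2.07 − 2.2456 = -0.1756%.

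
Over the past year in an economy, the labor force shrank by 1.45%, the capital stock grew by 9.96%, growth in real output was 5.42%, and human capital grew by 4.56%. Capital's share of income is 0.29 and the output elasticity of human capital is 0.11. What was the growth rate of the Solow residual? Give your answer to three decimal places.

The Solow residual growth was 2.900%.

Labor's share = 1 − 0.29 − 0.11 = 0.6.
The capital stock: 0.29 × 9.96 = 2.8884 pp.
Human capital: 0.11 × 4.56 = 0.5016 pp.
The labor force: 0.6 × (-1.45) = -0.87 pp.
TFP growth = 5.42 − 2.52 = 2.9%.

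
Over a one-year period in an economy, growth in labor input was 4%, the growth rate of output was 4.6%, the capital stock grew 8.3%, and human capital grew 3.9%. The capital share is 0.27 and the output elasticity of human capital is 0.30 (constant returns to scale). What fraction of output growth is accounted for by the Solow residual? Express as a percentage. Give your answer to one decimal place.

Labor's share = 1 − 0.27 − 0.3 = 0.43.
The capital stock: 0.27 × 8.3 = 2.241 pp.
Human capital: 0.3 × 3.9 = 1.17 pp.
Labor input: 0.43 × 4 = 1.72 pp.
TFP growth = 4.6 − 5.131 = -0.531%.
TFP share of growth = -0.531 / 4.6 × 100 = -11.543%.

The Solow residual accounted for -11.5% of growth.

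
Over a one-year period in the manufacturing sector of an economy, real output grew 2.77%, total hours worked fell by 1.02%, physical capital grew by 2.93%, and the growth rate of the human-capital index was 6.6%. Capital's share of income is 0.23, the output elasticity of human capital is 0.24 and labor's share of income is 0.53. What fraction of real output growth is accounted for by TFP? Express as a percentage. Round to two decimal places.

38.00%

Labor's share = 1 − 0.23 − 0.24 = 0.53.
Physical capital: 0.23 × 2.93 = 0.6739 pp.
The human-capital index: 0.24 × 6.6 = 1.584 pp.
Total hours worked: 0.53 × (-1.02) = -0.5406 pp.
TFP growth = 2.77 − 1.7173 = 1.0527%.
TFP share of growth = 1.0527 / 2.77 × 100 = 38.0036%.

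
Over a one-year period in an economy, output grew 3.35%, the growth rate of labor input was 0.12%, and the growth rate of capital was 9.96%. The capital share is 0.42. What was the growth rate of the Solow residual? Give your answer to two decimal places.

-0.90%

Labor's share = 1 − 0.42 = 0.58.
Capital: 0.42 × 9.96 = 4.1832 pp.
Labor input: 0.58 × 0.12 = 0.0696 pp.
TFP growth = 3.35 − 4.2528 = -0.9028%.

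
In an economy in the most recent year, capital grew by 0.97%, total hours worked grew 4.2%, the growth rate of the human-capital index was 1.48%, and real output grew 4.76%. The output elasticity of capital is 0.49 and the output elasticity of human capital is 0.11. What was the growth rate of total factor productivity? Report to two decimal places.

Labor's share = 1 − 0.49 − 0.11 = 0.4.
Capital: 0.49 × 0.97 = 0.4753 pp.
The human-capital index: 0.11 × 1.48 = 0.1628 pp.
Total hours worked: 0.4 × 4.2 = 1.68 pp.
TFP growth = 4.76 − 2.3181 = 2.4419%.

2.44%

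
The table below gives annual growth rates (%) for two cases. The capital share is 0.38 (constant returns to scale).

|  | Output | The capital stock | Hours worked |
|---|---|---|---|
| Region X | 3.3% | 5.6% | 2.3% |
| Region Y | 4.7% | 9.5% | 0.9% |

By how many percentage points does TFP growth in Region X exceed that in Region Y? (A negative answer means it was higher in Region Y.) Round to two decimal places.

-0.79 percentage points

Labor's share = 1 − 0.38 = 0.62.
Region X: TFP = 3.3 − 2.128 − 1.426 = -0.254%.
Region Y: TFP = 4.7 − 3.61 − 0.558 = 0.532%.
Difference = -0.254 − (0.532) = -0.786 pp.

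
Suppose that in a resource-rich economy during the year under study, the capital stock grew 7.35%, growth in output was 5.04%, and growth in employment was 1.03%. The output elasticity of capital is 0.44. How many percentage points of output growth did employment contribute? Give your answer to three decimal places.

Labor's share = 1 − 0.44 = 0.56.
Contribution = share × growth = 0.56 × 1.03 = 0.5768 pp.

0.577 pp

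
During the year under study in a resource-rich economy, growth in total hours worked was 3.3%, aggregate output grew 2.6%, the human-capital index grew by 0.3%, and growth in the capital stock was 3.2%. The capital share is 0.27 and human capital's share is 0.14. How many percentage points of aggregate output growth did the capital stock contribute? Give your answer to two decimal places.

0.86 percentage points

Contribution = share × growth = 0.27 × 3.2 = 0.864 pp.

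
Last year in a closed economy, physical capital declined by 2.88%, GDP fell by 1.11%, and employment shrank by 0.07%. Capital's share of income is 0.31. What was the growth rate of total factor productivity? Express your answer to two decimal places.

Labor's share = 1 − 0.31 = 0.69.
Physical capital: 0.31 × (-2.88) = -0.8928 pp.
Employment: 0.69 × (-0.07) = -0.0483 pp.
TFP growth = -1.11 + 0.9411 = -0.1689%.

-0.17%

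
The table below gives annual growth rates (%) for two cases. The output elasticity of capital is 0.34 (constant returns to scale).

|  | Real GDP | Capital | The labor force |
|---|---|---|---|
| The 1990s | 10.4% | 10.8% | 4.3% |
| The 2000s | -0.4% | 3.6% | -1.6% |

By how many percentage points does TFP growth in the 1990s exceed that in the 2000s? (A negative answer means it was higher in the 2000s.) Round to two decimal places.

Labor's share = 1 − 0.34 = 0.66.
The 1990s: TFP = 10.4 − 3.672 − 2.838 = 3.89%.
The 2000s: TFP = -0.4 − 1.224 + 1.056 = -0.568%.
Difference = 3.89 − (-0.568) = 4.458 pp.

4.46 percentage points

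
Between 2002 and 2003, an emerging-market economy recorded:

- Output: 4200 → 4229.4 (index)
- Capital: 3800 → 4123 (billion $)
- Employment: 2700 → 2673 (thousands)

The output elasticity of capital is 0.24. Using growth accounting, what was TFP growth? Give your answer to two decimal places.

Output growth = (4229.4 − 4200) / 4200 = 0.7%.
Capital growth = (4123 − 3800) / 3800 = 8.5%.
Employment growth = (2673 − 2700) / 2700 = -1%.
Labor's share = 1 − 0.24 = 0.76.
Capital: 0.24 × 8.5 = 2.04 pp.
Employment: 0.76 × (-1) = -0.76 pp.
TFP growth = 0.7 − 1.28 = -0.58%.

-0.58%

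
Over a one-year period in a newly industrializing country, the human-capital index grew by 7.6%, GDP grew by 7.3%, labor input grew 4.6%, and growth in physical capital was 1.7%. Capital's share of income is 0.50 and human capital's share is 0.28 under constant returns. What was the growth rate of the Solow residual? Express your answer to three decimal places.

3.310%

Labor's share = 1 − 0.5 − 0.28 = 0.22.
Physical capital: 0.5 × 1.7 = 0.85 pp.
The human-capital index: 0.28 × 7.6 = 2.128 pp.
Labor input: 0.22 × 4.6 = 1.012 pp.
TFP growth = 7.3 − 3.99 = 3.31%.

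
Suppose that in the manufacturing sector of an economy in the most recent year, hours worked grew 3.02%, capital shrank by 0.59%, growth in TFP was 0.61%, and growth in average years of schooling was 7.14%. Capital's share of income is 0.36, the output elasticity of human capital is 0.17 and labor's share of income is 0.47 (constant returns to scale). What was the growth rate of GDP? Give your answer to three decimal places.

Labor's share = 1 − 0.36 − 0.17 = 0.47.
Capital: 0.36 × (-0.59) = -0.2124 pp.
Average years of schooling: 0.17 × 7.14 = 1.2138 pp.
Hours worked: 0.47 × 3.02 = 1.4194 pp.
Output growth = 0.61 + 2.4208 = 3.0308%.

3.031%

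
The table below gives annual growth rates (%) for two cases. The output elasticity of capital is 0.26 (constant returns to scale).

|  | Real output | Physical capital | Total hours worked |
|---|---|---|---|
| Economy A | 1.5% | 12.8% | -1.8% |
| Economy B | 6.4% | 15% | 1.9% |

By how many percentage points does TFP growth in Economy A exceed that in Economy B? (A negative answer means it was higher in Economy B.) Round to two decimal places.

-1.59 percentage points

Labor's share = 1 − 0.26 = 0.74.
Economy A: TFP = 1.5 − 3.328 + 1.332 = -0.496%.
Economy B: TFP = 6.4 − 3.9 − 1.406 = 1.094%.
Difference = -0.496 − (1.094) = -1.59 pp.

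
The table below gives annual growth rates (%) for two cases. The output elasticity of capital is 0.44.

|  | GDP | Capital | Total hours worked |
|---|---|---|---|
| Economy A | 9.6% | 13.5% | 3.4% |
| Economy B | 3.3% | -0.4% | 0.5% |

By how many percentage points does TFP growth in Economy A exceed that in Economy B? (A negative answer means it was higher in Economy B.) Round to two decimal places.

Labor's share = 1 − 0.44 = 0.56.
Economy A: TFP = 9.6 − 5.94 − 1.904 = 1.756%.
Economy B: TFP = 3.3 + 0.176 − 0.28 = 3.196%.
Difference = 1.756 − (3.196) = -1.44 pp.

-1.44 percentage points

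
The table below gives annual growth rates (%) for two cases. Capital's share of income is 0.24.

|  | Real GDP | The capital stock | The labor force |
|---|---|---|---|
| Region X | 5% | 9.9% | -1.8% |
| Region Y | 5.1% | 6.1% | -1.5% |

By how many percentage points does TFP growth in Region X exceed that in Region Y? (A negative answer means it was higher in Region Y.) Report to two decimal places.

-0.78 percentage points

Labor's share = 1 − 0.24 = 0.76.
Region X: TFP = 5 − 2.376 + 1.368 = 3.992%.
Region Y: TFP = 5.1 − 1.464 + 1.14 = 4.776%.
Difference = 3.992 − (4.776) = -0.784 pp.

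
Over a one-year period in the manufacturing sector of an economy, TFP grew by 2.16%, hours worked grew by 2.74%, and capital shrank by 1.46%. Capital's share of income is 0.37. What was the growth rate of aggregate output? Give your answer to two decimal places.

Labor's share = 1 − 0.37 = 0.63.
Capital: 0.37 × (-1.46) = -0.5402 pp.
Hours worked: 0.63 × 2.74 = 1.7262 pp.
Output growth = 2.16 + 1.186 = 3.346%.

3.35%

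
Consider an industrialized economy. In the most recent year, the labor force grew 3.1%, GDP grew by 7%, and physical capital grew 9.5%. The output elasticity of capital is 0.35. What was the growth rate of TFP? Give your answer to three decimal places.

TFP growth was 1.660%.

Labor's share = 1 − 0.35 = 0.65.
Physical capital: 0.35 × 9.5 = 3.325 pp.
The labor force: 0.65 × 3.1 = 2.015 pp.
TFP growth = 7 − 5.34 = 1.66%.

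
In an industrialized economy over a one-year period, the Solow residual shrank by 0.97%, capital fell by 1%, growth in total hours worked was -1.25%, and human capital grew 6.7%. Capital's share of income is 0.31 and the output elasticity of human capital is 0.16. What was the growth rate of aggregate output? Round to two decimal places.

-0.87%

Labor's share = 1 − 0.31 − 0.16 = 0.53.
Capital: 0.31 × (-1) = -0.31 pp.
Human capital: 0.16 × 6.7 = 1.072 pp.
Total hours worked: 0.53 × (-1.25) = -0.6625 pp.
Output growth = -0.97 + 0.0995 = -0.8705%.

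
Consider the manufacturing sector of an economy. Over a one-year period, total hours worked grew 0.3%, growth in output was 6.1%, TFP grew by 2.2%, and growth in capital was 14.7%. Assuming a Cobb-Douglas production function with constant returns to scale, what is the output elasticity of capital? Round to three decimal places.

gY = gA + α·gK + (1−α)·gL, so gY − gA − gL = α(gK − gL).
6.1 − 2.2 − 0.3 = α × (14.7 − 0.3).
3.6 = 14.4 α, so α = 0.25.

The output elasticity of capital is 0.250.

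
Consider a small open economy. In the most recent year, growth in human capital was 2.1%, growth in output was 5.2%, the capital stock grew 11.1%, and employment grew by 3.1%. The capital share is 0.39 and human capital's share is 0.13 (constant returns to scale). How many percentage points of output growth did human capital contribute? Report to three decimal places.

Contribution = share × growth = 0.13 × 2.1 = 0.273 pp.

0.273 pp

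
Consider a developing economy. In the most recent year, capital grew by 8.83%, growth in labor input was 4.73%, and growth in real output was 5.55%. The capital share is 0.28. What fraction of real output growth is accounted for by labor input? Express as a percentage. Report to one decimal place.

Labor's share = 1 − 0.28 = 0.72.
Labor input contributed 0.72 × 4.73 = 3.4056 pp.
Share of growth = 3.4056 / 5.55 × 100 = 61.362%.

Labor input accounted for 61.4% of growth.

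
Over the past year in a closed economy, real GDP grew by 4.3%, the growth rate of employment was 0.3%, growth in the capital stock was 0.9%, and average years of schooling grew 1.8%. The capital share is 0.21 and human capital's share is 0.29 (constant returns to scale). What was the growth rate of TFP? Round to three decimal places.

Labor's share = 1 − 0.21 − 0.29 = 0.5.
The capital stock: 0.21 × 0.9 = 0.189 pp.
Average years of schooling: 0.29 × 1.8 = 0.522 pp.
Employment: 0.5 × 0.3 = 0.15 pp.
TFP growth = 4.3 − 0.861 = 3.439%.

TFP grew 3.439%.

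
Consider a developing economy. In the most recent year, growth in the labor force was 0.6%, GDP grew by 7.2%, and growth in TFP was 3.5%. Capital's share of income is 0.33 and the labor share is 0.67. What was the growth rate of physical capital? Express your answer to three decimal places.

Physical capital grew 9.994%.

Labor's share = 1 − 0.33 = 0.67.
gY = gA + 0.67×0.6 + 0.33×g.
0.33×g = 7.2 − 3.5 − 0.402 = 3.298.
g = 3.298 / 0.33 = 9.99394%.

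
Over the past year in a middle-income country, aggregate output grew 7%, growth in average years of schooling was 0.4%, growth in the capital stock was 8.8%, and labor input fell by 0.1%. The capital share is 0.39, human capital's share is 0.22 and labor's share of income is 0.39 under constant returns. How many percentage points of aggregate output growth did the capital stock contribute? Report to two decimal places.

Contribution = share × growth = 0.39 × 8.8 = 3.432 pp.

3.43 percentage points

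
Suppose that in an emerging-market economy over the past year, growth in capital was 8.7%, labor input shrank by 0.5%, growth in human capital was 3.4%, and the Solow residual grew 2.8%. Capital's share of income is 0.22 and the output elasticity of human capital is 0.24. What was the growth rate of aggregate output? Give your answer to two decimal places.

Labor's share = 1 − 0.22 − 0.24 = 0.54.
Capital: 0.22 × 8.7 = 1.914 pp.
Human capital: 0.24 × 3.4 = 0.816 pp.
Labor input: 0.54 × (-0.5) = -0.27 pp.
Output growth = 2.8 + 2.46 = 5.26%.

Aggregate output growth was 5.26%.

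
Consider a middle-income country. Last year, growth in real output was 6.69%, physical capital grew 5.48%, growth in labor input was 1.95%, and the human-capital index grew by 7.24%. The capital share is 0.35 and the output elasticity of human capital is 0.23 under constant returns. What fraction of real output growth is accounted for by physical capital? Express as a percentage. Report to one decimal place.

Physical capital contributed 0.35 × 5.48 = 1.918 pp.
Share of growth = 1.918 / 6.69 × 100 = 28.67%.

Physical capital accounted for 28.7% of growth.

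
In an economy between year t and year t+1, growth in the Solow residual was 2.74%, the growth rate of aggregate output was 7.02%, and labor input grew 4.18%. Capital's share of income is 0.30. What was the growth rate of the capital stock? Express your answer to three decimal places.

Labor's share = 1 − 0.3 = 0.7.
gY = gA + 0.7×4.18 + 0.3×g.
0.3×g = 7.02 − 2.74 − 2.926 = 1.354.
g = 1.354 / 0.3 = 4.51333%.

The capital stock grew 4.513%.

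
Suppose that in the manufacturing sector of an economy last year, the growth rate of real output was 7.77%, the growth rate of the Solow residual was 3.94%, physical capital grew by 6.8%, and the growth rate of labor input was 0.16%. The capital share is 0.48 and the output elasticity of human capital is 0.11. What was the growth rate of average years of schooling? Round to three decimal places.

Labor's share = 1 − 0.48 − 0.11 = 0.41.
gY = gA + 0.48×6.8 + 0.41×0.16 + 0.11×g.
0.11×g = 7.77 − 3.94 − 3.3296 = 0.5004.
g = 0.5004 / 0.11 = 4.54909%.

Average years of schooling growth was 4.549%.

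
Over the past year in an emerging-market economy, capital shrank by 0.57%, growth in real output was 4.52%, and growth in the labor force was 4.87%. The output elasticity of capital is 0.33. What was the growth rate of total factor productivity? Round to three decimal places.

1.445%

Labor's share = 1 − 0.33 = 0.67.
Capital: 0.33 × (-0.57) = -0.1881 pp.
The labor force: 0.67 × 4.87 = 3.2629 pp.
TFP growth = 4.52 − 3.0748 = 1.4452%.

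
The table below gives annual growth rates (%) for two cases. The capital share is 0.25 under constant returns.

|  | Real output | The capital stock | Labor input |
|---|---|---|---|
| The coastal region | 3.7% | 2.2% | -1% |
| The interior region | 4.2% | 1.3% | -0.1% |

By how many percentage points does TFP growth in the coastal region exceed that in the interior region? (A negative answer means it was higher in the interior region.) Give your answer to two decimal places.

-0.05 percentage points

Labor's share = 1 − 0.25 = 0.75.
The coastal region: TFP = 3.7 − 0.55 + 0.75 = 3.9%.
The interior region: TFP = 4.2 − 0.325 + 0.075 = 3.95%.
Difference = 3.9 − (3.95) = -0.05 pp.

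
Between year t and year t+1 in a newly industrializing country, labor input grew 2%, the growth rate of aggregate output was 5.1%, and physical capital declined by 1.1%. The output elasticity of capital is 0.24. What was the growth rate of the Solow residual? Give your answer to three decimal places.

Labor's share = 1 − 0.24 = 0.76.
Physical capital: 0.24 × (-1.1) = -0.264 pp.
Labor input: 0.76 × 2 = 1.52 pp.
TFP growth = 5.1 − 1.256 = 3.844%.

3.844%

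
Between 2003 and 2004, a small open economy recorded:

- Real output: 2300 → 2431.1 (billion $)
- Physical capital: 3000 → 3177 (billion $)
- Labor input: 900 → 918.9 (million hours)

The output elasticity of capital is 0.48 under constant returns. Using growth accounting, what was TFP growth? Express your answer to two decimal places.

1.78%

Real output growth = (2431.1 − 2300) / 2300 = 5.7%.
Physical capital growth = (3177 − 3000) / 3000 = 5.9%.
Labor input growth = (918.9 − 900) / 900 = 2.1%.
Labor's share = 1 − 0.48 = 0.52.
Physical capital: 0.48 × 5.9 = 2.832 pp.
Labor input: 0.52 × 2.1 = 1.092 pp.
TFP growth = 5.7 − 3.924 = 1.776%.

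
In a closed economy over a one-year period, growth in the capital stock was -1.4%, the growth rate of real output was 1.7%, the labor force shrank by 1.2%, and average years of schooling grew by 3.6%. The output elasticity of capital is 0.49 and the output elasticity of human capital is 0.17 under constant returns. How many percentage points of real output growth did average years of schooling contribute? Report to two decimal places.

0.61 pp

Contribution = share × growth = 0.17 × 3.6 = 0.612 pp.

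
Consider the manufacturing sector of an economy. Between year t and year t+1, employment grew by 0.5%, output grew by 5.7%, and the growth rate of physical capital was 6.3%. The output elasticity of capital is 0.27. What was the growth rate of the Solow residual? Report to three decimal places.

Labor's share = 1 − 0.27 = 0.73.
Physical capital: 0.27 × 6.3 = 1.701 pp.
Employment: 0.73 × 0.5 = 0.365 pp.
TFP growth = 5.7 − 2.066 = 3.634%.

The Solow residual growth was 3.634%.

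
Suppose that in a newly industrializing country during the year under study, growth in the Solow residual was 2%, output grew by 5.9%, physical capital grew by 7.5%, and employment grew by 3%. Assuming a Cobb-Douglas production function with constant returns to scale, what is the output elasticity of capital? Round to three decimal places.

gY = gA + α·gK + (1−α)·gL, so gY − gA − gL = α(gK − gL).
5.9 − 2 − 3 = α × (7.5 − 3).
0.9 = 4.5 α, so α = 0.2.

0.200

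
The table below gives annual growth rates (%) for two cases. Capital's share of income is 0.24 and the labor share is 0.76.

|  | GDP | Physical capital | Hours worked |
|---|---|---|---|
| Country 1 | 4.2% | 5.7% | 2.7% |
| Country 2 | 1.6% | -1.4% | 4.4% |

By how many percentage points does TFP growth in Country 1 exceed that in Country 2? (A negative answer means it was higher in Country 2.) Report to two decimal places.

2.19 percentage points

Labor's share = 1 − 0.24 = 0.76.
Country 1: TFP = 4.2 − 1.368 − 2.052 = 0.78%.
Country 2: TFP = 1.6 + 0.336 − 3.344 = -1.408%.
Difference = 0.78 − (-1.408) = 2.188 pp.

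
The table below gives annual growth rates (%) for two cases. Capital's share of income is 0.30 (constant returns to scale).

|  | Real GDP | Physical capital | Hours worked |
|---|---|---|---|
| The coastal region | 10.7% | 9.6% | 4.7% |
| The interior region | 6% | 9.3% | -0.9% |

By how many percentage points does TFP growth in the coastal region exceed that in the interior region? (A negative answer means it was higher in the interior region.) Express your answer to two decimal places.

Labor's share = 1 − 0.3 = 0.7.
The coastal region: TFP = 10.7 − 2.88 − 3.29 = 4.53%.
The interior region: TFP = 6 − 2.79 + 0.63 = 3.84%.
Difference = 4.53 − (3.84) = 0.69 pp.

0.69 percentage points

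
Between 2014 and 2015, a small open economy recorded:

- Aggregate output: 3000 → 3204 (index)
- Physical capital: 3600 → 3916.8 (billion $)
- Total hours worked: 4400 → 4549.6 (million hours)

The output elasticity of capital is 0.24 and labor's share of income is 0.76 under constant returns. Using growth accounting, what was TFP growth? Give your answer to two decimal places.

2.10%

Aggregate output growth = (3204 − 3000) / 3000 = 6.8%.
Physical capital growth = (3916.8 − 3600) / 3600 = 8.8%.
Total hours worked growth = (4549.6 − 4400) / 4400 = 3.4%.
Labor's share = 1 − 0.24 = 0.76.
Physical capital: 0.24 × 8.8 = 2.112 pp.
Total hours worked: 0.76 × 3.4 = 2.584 pp.
TFP growth = 6.8 − 4.696 = 2.104%.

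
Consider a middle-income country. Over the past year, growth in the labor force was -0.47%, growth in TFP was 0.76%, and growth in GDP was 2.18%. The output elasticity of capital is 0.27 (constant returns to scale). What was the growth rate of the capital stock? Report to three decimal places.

6.530%

Labor's share = 1 − 0.27 = 0.73.
gY = gA + 0.73×(-0.47) + 0.27×g.
0.27×g = 2.18 − 0.76 + 0.3431 = 1.7631.
g = 1.7631 / 0.27 = 6.53%.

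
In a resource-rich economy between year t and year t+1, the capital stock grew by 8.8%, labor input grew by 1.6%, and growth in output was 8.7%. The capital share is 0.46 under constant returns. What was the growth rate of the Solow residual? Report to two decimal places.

Labor's share = 1 − 0.46 = 0.54.
The capital stock: 0.46 × 8.8 = 4.048 pp.
Labor input: 0.54 × 1.6 = 0.864 pp.
TFP growth = 8.7 − 4.912 = 3.788%.

3.79%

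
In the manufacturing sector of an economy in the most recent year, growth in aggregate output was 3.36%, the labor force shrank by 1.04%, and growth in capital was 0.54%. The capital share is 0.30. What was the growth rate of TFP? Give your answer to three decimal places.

Labor's share = 1 − 0.3 = 0.7.
Capital: 0.3 × 0.54 = 0.162 pp.
The labor force: 0.7 × (-1.04) = -0.728 pp.
TFP growth = 3.36 + 0.566 = 3.926%.

3.926%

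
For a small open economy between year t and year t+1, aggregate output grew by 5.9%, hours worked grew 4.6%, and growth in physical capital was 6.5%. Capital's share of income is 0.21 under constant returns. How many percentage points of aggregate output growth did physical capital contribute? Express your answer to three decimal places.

Contribution = share × growth = 0.21 × 6.5 = 1.365 pp.

1.365 pp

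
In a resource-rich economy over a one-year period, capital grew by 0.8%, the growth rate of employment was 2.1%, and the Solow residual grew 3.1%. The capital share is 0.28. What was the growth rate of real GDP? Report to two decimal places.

4.84%

Labor's share = 1 − 0.28 = 0.72.
Capital: 0.28 × 0.8 = 0.224 pp.
Employment: 0.72 × 2.1 = 1.512 pp.
Output growth = 3.1 + 1.736 = 4.836%.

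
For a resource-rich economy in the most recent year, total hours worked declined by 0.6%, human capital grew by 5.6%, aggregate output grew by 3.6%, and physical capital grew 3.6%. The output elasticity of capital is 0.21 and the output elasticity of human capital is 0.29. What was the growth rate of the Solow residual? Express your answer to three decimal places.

Labor's share = 1 − 0.21 − 0.29 = 0.5.
Physical capital: 0.21 × 3.6 = 0.756 pp.
Human capital: 0.29 × 5.6 = 1.624 pp.
Total hours worked: 0.5 × (-0.6) = -0.3 pp.
TFP growth = 3.6 − 2.08 = 1.52%.

1.520%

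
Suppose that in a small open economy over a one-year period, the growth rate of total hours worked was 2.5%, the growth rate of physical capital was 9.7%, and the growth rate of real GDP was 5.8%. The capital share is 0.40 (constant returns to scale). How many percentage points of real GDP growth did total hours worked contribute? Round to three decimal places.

1.500 percentage points

Labor's share = 1 − 0.4 = 0.6.
Contribution = share × growth = 0.6 × 2.5 = 1.5 pp.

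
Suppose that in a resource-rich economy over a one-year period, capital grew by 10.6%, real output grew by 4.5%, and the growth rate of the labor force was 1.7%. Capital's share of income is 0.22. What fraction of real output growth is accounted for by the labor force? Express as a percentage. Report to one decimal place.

Labor's share = 1 − 0.22 = 0.78.
The labor force contributed 0.78 × 1.7 = 1.326 pp.
Share of growth = 1.326 / 4.5 × 100 = 29.467%.

The labor force accounted for 29.5% of growth.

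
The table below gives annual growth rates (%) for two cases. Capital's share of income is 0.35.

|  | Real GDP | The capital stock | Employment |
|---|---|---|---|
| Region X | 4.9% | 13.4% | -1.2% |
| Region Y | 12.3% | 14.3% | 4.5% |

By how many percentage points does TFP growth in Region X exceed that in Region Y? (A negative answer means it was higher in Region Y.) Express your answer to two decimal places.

-3.38 percentage points

Labor's share = 1 − 0.35 = 0.65.
Region X: TFP = 4.9 − 4.69 + 0.78 = 0.99%.
Region Y: TFP = 12.3 − 5.005 − 2.925 = 4.37%.
Difference = 0.99 − (4.37) = -3.38 pp.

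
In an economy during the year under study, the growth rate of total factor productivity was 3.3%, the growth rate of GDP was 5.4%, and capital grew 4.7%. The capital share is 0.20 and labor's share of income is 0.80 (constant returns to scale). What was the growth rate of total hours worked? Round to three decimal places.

Labor's share = 1 − 0.2 = 0.8.
gY = gA + 0.2×4.7 + 0.8×g.
0.8×g = 5.4 − 3.3 − 0.94 = 1.16.
g = 1.16 / 0.8 = 1.45%.

1.450%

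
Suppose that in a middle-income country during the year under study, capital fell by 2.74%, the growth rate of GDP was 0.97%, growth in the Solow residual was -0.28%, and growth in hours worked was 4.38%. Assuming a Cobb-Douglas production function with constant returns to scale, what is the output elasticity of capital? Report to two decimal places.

α = 0.44

gY = gA + α·gK + (1−α)·gL, so gY − gA − gL = α(gK − gL).
0.97 + 0.28 − 4.38 = α × (-2.74 − 4.38).
-3.13 = -7.12 α, so α = 0.4396.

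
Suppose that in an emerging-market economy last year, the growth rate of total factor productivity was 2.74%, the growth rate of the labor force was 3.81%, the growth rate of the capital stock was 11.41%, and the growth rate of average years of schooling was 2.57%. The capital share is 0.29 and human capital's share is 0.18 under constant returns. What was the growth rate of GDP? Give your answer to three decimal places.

8.531%

Labor's share = 1 − 0.29 − 0.18 = 0.53.
The capital stock: 0.29 × 11.41 = 3.3089 pp.
Average years of schooling: 0.18 × 2.57 = 0.4626 pp.
The labor force: 0.53 × 3.81 = 2.0193 pp.
Output growth = 2.74 + 5.7908 = 8.5308%.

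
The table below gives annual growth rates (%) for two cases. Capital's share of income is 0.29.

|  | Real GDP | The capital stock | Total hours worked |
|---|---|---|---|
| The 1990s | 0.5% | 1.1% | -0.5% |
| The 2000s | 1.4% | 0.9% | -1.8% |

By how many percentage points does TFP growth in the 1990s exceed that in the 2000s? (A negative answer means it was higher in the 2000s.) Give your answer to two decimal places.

Labor's share = 1 − 0.29 = 0.71.
The 1990s: TFP = 0.5 − 0.319 + 0.355 = 0.536%.
The 2000s: TFP = 1.4 − 0.261 + 1.278 = 2.417%.
Difference = 0.536 − (2.417) = -1.881 pp.

-1.88 percentage points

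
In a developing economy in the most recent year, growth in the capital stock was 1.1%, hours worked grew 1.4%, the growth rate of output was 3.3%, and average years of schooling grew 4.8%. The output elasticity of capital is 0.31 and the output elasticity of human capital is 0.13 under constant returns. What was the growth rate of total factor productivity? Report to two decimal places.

1.55%

Labor's share = 1 − 0.31 − 0.13 = 0.56.
The capital stock: 0.31 × 1.1 = 0.341 pp.
Average years of schooling: 0.13 × 4.8 = 0.624 pp.
Hours worked: 0.56 × 1.4 = 0.784 pp.
TFP growth = 3.3 − 1.749 = 1.551%.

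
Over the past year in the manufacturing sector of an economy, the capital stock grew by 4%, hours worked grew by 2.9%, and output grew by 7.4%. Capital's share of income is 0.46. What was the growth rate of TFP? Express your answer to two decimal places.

3.99%

Labor's share = 1 − 0.46 = 0.54.
The capital stock: 0.46 × 4 = 1.84 pp.
Hours worked: 0.54 × 2.9 = 1.566 pp.
TFP growth = 7.4 − 3.406 = 3.994%.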